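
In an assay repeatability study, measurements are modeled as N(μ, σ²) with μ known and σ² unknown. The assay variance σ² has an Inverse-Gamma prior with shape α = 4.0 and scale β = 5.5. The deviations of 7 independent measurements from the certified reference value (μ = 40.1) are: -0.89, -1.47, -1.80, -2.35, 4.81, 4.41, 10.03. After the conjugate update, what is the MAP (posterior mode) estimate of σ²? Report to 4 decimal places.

9.7589

With known mean μ and an Inverse-Gamma(α, β) prior on σ², the Normal likelihood is conjugate: posterior is Inv-Gamma(α + n/2, β + Σ(xᵢ−μ)²/2).
Σ(xᵢ−μ)² = (-0.89)² + (-1.47)² + (-1.80)² + (-2.35)² + (4.81)² + (4.41)² + (10.03)² = 154.9006.
Posterior: Inv-Gamma(4.0 + 7/2, 5.5 + 154.9006/2) = Inv-Gamma(7.50, 82.95030).
Mode = β/(α+1) = 82.95030/8.50 = 9.7589.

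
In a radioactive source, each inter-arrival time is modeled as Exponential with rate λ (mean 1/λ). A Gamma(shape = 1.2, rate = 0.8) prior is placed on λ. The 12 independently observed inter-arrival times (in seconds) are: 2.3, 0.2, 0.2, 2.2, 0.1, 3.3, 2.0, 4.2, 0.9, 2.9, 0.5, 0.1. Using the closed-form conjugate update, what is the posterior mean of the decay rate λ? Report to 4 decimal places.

With a Gamma(shape α, rate β) prior on the exponential rate λ, the posterior after n observations with total T = Σxᵢ is Gamma(α+n, β+T).
Sum of observations T = 18.9 seconds; n = 12.
Posterior: Gamma(1.2+12, 0.8+18.9) = Gamma(13.2, 19.7).
Posterior mean of λ = α/β = 13.2/19.7 = 0.6701.

0.6701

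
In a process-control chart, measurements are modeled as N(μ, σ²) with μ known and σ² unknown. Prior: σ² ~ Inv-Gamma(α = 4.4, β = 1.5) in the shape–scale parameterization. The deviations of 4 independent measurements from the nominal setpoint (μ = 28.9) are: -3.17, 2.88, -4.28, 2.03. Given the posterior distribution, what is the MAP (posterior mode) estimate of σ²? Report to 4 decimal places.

2.9583

With known mean μ and an Inverse-Gamma(α, β) prior on σ², the Normal likelihood is conjugate: posterior is Inv-Gamma(α + n/2, β + Σ(xᵢ−μ)²/2).
Σ(xᵢ−μ)² = (-3.17)² + (2.88)² + (-4.28)² + (2.03)² = 40.7826.
Posterior: Inv-Gamma(4.4 + 4/2, 1.5 + 40.7826/2) = Inv-Gamma(6.40, 21.89130).
Mode = β/(α+1) = 21.89130/7.40 = 2.9583.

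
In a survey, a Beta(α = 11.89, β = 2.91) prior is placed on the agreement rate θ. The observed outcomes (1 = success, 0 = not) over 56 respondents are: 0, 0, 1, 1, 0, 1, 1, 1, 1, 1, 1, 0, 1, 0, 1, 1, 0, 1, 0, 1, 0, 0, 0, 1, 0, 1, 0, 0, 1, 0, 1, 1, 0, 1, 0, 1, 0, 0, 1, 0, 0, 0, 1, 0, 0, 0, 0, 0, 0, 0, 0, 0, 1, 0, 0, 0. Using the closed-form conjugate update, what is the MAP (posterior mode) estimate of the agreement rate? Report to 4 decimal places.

The Beta prior is conjugate to a Binomial/Bernoulli likelihood; the update adds successes to α and failures to β.
Posterior: Beta(α+k, β+n−k) = Beta(11.89+23, 2.91+33) = Beta(34.89, 35.91).
Mode of Beta(a,b) for a,b>1 is (a−1)/(a+b−2) = 33.89/68.80 = 0.4926.

0.4926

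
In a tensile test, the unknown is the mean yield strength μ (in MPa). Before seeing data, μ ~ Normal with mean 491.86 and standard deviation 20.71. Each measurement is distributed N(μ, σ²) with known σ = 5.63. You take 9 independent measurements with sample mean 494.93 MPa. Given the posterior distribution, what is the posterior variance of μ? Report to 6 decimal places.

For Normal data with known variance σ², a Normal(μ₀, σ₀²) prior on μ is conjugate. Posterior precision = 1/σ₀² + n/σ²; posterior mean is the precision-weighted average of μ₀ and x̄.
σ₀² = 20.71² = 428.9041, σ² = 5.63² = 31.6969; σ² + n·σ₀² = 31.6969 + 9·428.9041 = 3891.8338.
Posterior precision = 1/σ₀² + n/σ² = 1/428.9041 + 9/31.6969 = (σ² + n·σ₀²)/(σ₀²σ²) = 3891.8338/(428.9041·31.6969); posterior variance σₙ² = σ₀²σ²/(σ² + n·σ₀²) = 428.9041·31.6969/3891.8338 = 3.493194.

3.493194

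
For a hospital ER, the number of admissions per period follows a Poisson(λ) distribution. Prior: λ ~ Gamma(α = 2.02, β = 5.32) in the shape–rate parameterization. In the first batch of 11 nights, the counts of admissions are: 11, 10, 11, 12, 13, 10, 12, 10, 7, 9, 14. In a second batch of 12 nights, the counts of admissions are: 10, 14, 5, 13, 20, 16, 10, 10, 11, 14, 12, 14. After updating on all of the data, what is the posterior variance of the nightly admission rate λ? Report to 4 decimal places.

0.3367

With a Gamma(shape α, rate β) prior, the Poisson likelihood is conjugate: the posterior is Gamma(α + ΣXᵢ, β + n).
Batch 1: sum of counts S = 119 over n = 11 nights.
After batch 1: Gamma(α+S, β+n) = Gamma(2.02+119, 5.32+11) = Gamma(121.02, 16.32).
Batch 2: sum of counts S = 149 over n = 12 nights.
After batch 2: Gamma(α+S, β+n) = Gamma(121.02+149, 16.32+12) = Gamma(270.02, 28.32).
Var = α/β² = 270.02/28.32² = 0.3367.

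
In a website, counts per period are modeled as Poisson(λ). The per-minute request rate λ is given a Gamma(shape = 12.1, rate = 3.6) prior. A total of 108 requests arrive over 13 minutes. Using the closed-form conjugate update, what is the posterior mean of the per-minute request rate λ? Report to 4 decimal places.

7.2349

With a Gamma(shape α, rate β) prior, the Poisson likelihood is conjugate: the posterior is Gamma(α + ΣXᵢ, β + n).
Posterior: Gamma(α+S, β+n) = Gamma(12.1+108, 3.6+13) = Gamma(120.1, 16.6).
Posterior mean = α/β = 120.1/16.6 = 7.2349.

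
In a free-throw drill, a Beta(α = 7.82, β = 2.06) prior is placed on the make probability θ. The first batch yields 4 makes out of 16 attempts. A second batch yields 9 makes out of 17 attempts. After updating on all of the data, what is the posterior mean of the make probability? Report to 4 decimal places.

0.4855

The Beta prior is conjugate to a Binomial/Bernoulli likelihood; the update adds successes to α and failures to β.
After batch 1: Beta(7.82+4, 2.06+12) = Beta(11.82, 14.06).
After batch 2: Beta(11.82+9, 14.06+8) = Beta(20.82, 22.06).
Posterior mean = α/(α+β) = 20.82/42.88 = 0.4855.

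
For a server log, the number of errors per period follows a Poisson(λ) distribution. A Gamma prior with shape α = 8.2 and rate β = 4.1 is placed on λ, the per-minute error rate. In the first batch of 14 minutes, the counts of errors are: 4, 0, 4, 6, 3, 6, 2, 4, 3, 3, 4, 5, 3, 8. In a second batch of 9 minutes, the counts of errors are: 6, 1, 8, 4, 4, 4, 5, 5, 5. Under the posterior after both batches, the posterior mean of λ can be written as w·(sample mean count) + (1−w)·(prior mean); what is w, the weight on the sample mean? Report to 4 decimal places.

With a Gamma(shape α, rate β) prior, the Poisson likelihood is conjugate: the posterior is Gamma(α + ΣXᵢ, β + n).
Total number of minutes: n = 14 + 9 = 23.
Posterior mean = (α₀+S)/(β₀+n) = [n/(β₀+n)]·(S/n) + [β₀/(β₀+n)]·(α₀/β₀), so only n and β₀ enter the weight.
Weight on data w = n/(β₀+n) = 23/(4.1+23) = 23/27.1 = 0.8487.

0.8487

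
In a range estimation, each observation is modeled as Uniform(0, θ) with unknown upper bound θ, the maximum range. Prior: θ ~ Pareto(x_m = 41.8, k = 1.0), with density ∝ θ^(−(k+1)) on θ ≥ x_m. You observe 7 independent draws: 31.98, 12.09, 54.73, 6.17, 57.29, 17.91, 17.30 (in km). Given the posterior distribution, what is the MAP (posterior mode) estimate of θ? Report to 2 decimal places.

A Pareto(scale x_m, shape k) prior on the upper bound θ of Uniform(0, θ) is conjugate: posterior is Pareto(max(x_m, max xᵢ), k + n).
Sample maximum = 57.29; prior scale x_m = 41.8 → posterior scale = max = 57.29.
Posterior shape = 1.0 + 7 = 8.0.
The Pareto density is decreasing on [x_m, ∞), so the mode is x_m = 57.29.

57.29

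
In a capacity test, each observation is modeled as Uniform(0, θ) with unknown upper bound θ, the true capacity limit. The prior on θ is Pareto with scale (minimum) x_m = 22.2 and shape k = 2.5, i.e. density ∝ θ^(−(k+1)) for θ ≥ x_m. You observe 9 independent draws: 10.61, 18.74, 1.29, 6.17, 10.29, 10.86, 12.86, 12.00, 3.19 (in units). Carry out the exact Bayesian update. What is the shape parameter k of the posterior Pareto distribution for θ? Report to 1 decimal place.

A Pareto(scale x_m, shape k) prior on the upper bound θ of Uniform(0, θ) is conjugate: posterior is Pareto(max(x_m, max xᵢ), k + n).
Sample maximum = 18.74; prior scale x_m = 22.2 → posterior scale = max = 22.20.
Posterior shape = 2.5 + 9 = 11.5.
Posterior shape k = 11.5.

11.5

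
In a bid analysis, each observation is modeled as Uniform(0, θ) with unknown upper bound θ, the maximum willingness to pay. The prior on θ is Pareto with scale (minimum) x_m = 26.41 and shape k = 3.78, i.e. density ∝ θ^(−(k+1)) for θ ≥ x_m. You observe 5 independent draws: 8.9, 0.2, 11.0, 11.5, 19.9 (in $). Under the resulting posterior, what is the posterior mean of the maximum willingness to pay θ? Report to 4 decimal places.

29.8046

A Pareto(scale x_m, shape k) prior on the upper bound θ of Uniform(0, θ) is conjugate: posterior is Pareto(max(x_m, max xᵢ), k + n).
Sample maximum = 19.9; prior scale x_m = 26.41 → posterior scale = max = 26.41.
Posterior shape = 3.78 + 5 = 8.78.
E[θ|data] = k·x_m/(k−1) = 8.78·26.41/7.78 = 29.8046.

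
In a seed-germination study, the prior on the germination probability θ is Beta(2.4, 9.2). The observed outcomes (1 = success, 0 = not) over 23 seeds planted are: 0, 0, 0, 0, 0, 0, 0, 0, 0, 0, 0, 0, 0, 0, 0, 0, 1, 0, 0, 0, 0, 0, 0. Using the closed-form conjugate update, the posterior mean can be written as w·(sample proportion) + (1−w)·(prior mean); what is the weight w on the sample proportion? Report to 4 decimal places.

0.6647

The Beta prior is conjugate to a Binomial/Bernoulli likelihood; the update adds successes to α and failures to β.
Posterior mean = (α₀+k)/(α₀+β₀+n) = [n/(α₀+β₀+n)]·(k/n) + [(α₀+β₀)/(α₀+β₀+n)]·α₀/(α₀+β₀), so only n and the prior enter the weight.
The weight on the data is w = n/(α₀+β₀+n) = 23/(2.4+9.2+23) = 23/34.6 = 0.6647.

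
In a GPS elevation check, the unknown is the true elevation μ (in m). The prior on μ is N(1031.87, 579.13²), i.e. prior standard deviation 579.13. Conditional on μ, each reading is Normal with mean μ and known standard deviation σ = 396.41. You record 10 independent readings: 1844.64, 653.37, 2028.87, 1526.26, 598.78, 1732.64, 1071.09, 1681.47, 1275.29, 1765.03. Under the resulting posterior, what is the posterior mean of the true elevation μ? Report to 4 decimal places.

For Normal data with known variance σ², a Normal(μ₀, σ₀²) prior on μ is conjugate. Posterior precision = 1/σ₀² + n/σ²; posterior mean is the precision-weighted average of μ₀ and x̄.
Σxᵢ = 1844.64 + 653.37 + 2028.87 + 1526.26 + 598.78 + 1732.64 + 1071.09 + 1681.47 + 1275.29 + 1765.03 = 14177.44, so n·x̄ = 14177.44.
σ₀² = 579.13² = 335391.5569, σ² = 396.41² = 157140.8881; σ² + n·σ₀² = 157140.8881 + 10·335391.5569 = 3511056.4571.
Posterior mean = (μ₀/σ₀² + n·x̄/σ²)/(1/σ₀² + n/σ²) = (σ²·μ₀ + σ₀²·n·x̄)/(σ² + n·σ₀²) = (157140.8881·1031.87 + 335391.5569·14177.44)/3511056.4571 = 4917142642.660083/3511056.4571 = 1400.4738.

1400.4738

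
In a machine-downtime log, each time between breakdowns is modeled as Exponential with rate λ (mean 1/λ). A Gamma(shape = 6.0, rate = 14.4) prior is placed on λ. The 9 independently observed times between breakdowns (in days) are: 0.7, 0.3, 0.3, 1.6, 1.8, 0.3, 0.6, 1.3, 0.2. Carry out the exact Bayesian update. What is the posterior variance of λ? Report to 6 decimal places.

0.032450

With a Gamma(shape α, rate β) prior on the exponential rate λ, the posterior after n observations with total T = Σxᵢ is Gamma(α+n, β+T).
Sum of observations T = 7.1 days; n = 9.
Posterior: Gamma(6.0+9, 14.4+7.1) = Gamma(15.0, 21.5).
Var = α/β² = 0.032450.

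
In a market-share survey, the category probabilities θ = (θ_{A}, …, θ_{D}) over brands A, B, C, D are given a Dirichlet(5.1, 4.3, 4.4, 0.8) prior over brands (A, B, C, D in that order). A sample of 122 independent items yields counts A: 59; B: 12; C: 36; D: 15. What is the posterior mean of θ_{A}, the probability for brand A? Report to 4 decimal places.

The Dirichlet prior is conjugate to the Multinomial likelihood: each posterior αⱼ = prior αⱼ + observed count nⱼ.
Posterior concentration: (64.1, 16.3, 40.4, 15.8), total = 136.6.
E[θ_{A}|data] = α_{A}/Σα = 64.1/136.6 = 0.4693.

0.4693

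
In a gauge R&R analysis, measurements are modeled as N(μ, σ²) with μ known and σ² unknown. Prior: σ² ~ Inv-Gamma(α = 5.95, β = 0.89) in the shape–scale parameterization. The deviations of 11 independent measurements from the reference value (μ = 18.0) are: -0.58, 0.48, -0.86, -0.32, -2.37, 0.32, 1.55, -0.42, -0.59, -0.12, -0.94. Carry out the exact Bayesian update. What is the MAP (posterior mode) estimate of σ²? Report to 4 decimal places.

0.5114

With known mean μ and an Inverse-Gamma(α, β) prior on σ², the Normal likelihood is conjugate: posterior is Inv-Gamma(α + n/2, β + Σ(xᵢ−μ)²/2).
Σ(xᵢ−μ)² = (-0.58)² + (0.48)² + (-0.86)² + (-0.32)² + (-2.37)² + (0.32)² + (1.55)² + (-0.42)² + (-0.59)² + (-0.12)² + (-0.94)² = 10.9531.
Posterior: Inv-Gamma(5.95 + 11/2, 0.89 + 10.9531/2) = Inv-Gamma(11.45, 6.36655).
Mode = β/(α+1) = 6.36655/12.45 = 0.5114.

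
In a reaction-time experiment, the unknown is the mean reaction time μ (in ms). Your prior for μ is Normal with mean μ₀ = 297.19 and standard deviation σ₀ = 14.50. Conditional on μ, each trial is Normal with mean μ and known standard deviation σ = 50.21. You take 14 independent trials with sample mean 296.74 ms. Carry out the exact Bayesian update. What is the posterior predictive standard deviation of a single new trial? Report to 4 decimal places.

For Normal data with known variance σ², a Normal(μ₀, σ₀²) prior on μ is conjugate. Posterior precision = 1/σ₀² + n/σ²; posterior mean is the precision-weighted average of μ₀ and x̄.
σ₀² = 14.50² = 210.25, σ² = 50.21² = 2521.0441; σ² + n·σ₀² = 2521.0441 + 14·210.25 = 5464.5441.
Posterior precision = 1/σ₀² + n/σ² = 1/210.25 + 14/2521.0441 = (σ² + n·σ₀²)/(σ₀²σ²) = 5464.5441/(210.25·2521.0441); posterior variance σₙ² = σ₀²σ²/(σ² + n·σ₀²) = 210.25·2521.0441/5464.5441 = 96.997940.
Predictive variance for one new observation = σₙ² + σ² = 210.25·2521.0441/5464.5441 + 2521.0441 = σ²·(σ₀² + 5464.5441)/5464.5441 = 2521.0441·5674.7941/5464.5441 = 2618.042040; SD = √(2521.0441·5674.7941/5464.5441) = 51.1668.

51.1668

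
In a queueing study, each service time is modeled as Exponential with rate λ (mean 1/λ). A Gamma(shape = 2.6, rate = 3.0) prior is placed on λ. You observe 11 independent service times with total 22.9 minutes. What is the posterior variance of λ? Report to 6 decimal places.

With a Gamma(shape α, rate β) prior on the exponential rate λ, the posterior after n observations with total T = Σxᵢ is Gamma(α+n, β+T).
Posterior: Gamma(2.6+11, 3.0+22.9) = Gamma(13.6, 25.9).
Var = α/β² = 0.020274.

0.020274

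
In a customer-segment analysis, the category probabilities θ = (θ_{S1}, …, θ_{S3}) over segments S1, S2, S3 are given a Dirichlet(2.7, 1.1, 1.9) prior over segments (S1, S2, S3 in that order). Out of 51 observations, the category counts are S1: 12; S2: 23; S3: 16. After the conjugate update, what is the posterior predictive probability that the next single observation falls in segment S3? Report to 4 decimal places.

The Dirichlet prior is conjugate to the Multinomial likelihood: each posterior αⱼ = prior αⱼ + observed count nⱼ.
Posterior concentration: (14.7, 24.1, 17.9), total = 56.7.
P(next = S3 | data) = α_{S3}/Σα = 0.3157.

0.3157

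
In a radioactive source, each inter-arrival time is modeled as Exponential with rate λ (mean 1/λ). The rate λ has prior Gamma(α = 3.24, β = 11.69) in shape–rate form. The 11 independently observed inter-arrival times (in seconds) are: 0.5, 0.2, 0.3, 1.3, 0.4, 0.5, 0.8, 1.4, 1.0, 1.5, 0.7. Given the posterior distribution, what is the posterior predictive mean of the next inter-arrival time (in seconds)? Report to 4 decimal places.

With a Gamma(shape α, rate β) prior on the exponential rate λ, the posterior after n observations with total T = Σxᵢ is Gamma(α+n, β+T).
Sum of observations T = 8.6 seconds; n = 11.
Posterior: Gamma(3.24+11, 11.69+8.6) = Gamma(14.24, 20.29).
The predictive distribution for the next observation is Lomax; its mean is β/(α−1) = 20.29/13.24 = 1.5325.

1.5325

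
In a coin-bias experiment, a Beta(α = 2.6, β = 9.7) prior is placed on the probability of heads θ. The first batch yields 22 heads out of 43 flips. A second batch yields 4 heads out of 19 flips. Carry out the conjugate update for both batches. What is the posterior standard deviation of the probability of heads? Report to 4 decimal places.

The Beta prior is conjugate to a Binomial/Bernoulli likelihood; the update adds successes to α and failures to β.
After batch 1: Beta(2.6+22, 9.7+21) = Beta(24.6, 30.7).
After batch 2: Beta(24.6+4, 30.7+15) = Beta(28.6, 45.7).
Var = αβ/((α+β)²(α+β+1)) = 28.6·45.7/(74.3²·75.3) = 0.00314420; SD = √0.00314420 = 0.0561.

0.0561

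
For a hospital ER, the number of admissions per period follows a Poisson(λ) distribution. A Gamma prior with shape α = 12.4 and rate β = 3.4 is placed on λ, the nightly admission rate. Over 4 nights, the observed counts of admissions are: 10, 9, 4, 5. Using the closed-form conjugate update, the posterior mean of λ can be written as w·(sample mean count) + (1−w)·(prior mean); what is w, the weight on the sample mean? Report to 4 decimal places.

0.5405

With a Gamma(shape α, rate β) prior, the Poisson likelihood is conjugate: the posterior is Gamma(α + ΣXᵢ, β + n).
Posterior mean = (α₀+S)/(β₀+n) = [n/(β₀+n)]·(S/n) + [β₀/(β₀+n)]·(α₀/β₀), so only n and β₀ enter the weight.
Weight on data w = n/(β₀+n) = 4/(3.4+4) = 4/7.4 = 0.5405.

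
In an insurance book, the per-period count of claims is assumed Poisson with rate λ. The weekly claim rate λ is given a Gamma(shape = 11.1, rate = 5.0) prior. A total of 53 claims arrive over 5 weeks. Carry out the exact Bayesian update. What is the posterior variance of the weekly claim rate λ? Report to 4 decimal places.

With a Gamma(shape α, rate β) prior, the Poisson likelihood is conjugate: the posterior is Gamma(α + ΣXᵢ, β + n).
Posterior: Gamma(α+S, β+n) = Gamma(11.1+53, 5.0+5) = Gamma(64.1, 10.0).
Var = α/β² = 64.1/10.0² = 0.6410.

0.6410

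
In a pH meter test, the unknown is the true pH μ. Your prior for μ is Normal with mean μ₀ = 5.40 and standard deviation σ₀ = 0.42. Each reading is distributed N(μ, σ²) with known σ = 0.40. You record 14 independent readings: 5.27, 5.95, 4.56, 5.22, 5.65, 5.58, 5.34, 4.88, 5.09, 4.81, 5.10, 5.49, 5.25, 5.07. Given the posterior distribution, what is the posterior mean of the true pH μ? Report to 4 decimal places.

For Normal data with known variance σ², a Normal(μ₀, σ₀²) prior on μ is conjugate. Posterior precision = 1/σ₀² + n/σ²; posterior mean is the precision-weighted average of μ₀ and x̄.
Σxᵢ = 5.27 + 5.95 + 4.56 + 5.22 + 5.65 + 5.58 + 5.34 + 4.88 + 5.09 + 4.81 + 5.10 + 5.49 + 5.25 + 5.07 = 73.26, so n·x̄ = 73.26.
σ₀² = 0.42² = 0.1764, σ² = 0.40² = 0.16; σ² + n·σ₀² = 0.16 + 14·0.1764 = 2.6296.
Posterior mean = (μ₀/σ₀² + n·x̄/σ²)/(1/σ₀² + n/σ²) = (σ²·μ₀ + σ₀²·n·x̄)/(σ² + n·σ₀²) = (0.16·5.40 + 0.1764·73.26)/2.6296 = 13.787064/2.6296 = 5.2430.

5.2430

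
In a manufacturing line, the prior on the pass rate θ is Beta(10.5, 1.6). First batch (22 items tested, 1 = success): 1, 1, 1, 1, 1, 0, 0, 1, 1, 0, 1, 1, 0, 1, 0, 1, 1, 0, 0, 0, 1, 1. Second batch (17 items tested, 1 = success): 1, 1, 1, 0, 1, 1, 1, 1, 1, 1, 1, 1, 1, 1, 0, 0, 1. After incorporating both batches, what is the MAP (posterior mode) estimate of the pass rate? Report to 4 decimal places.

0.7637

The Beta prior is conjugate to a Binomial/Bernoulli likelihood; the update adds successes to α and failures to β.
After batch 1: Beta(10.5+14, 1.6+8) = Beta(24.5, 9.6).
After batch 2: Beta(24.5+14, 9.6+3) = Beta(38.5, 12.6).
Mode of Beta(a,b) for a,b>1 is (a−1)/(a+b−2) = 37.5/49.1 = 0.7637.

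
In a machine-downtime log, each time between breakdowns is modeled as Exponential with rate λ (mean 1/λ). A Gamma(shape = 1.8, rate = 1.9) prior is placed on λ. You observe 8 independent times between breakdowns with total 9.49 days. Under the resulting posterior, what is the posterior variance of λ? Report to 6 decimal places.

With a Gamma(shape α, rate β) prior on the exponential rate λ, the posterior after n observations with total T = Σxᵢ is Gamma(α+n, β+T).
Posterior: Gamma(1.8+8, 1.9+9.49) = Gamma(9.8, 11.39).
Var = α/β² = 0.075540.

0.075540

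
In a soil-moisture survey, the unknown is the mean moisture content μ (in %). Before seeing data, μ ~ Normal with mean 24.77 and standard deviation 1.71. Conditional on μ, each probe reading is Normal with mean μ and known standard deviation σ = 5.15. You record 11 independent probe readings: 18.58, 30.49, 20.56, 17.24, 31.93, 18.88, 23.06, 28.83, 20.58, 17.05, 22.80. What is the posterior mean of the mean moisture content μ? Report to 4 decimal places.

23.6504

For Normal data with known variance σ², a Normal(μ₀, σ₀²) prior on μ is conjugate. Posterior precision = 1/σ₀² + n/σ²; posterior mean is the precision-weighted average of μ₀ and x̄.
Σxᵢ = 18.58 + 30.49 + 20.56 + 17.24 + 31.93 + 18.88 + 23.06 + 28.83 + 20.58 + 17.05 + 22.80 = 250, so n·x̄ = 250.
σ₀² = 1.71² = 2.9241, σ² = 5.15² = 26.5225; σ² + n·σ₀² = 26.5225 + 11·2.9241 = 58.6876.
Posterior mean = (μ₀/σ₀² + n·x̄/σ²)/(1/σ₀² + n/σ²) = (σ²·μ₀ + σ₀²·n·x̄)/(σ² + n·σ₀²) = (26.5225·24.77 + 2.9241·250)/58.6876 = 1387.987325/58.6876 = 23.6504.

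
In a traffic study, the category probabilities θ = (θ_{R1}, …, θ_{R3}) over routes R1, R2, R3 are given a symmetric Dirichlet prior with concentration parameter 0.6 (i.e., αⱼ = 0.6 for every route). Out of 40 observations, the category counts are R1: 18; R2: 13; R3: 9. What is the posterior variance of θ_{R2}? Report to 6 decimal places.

0.005129

The Dirichlet prior is conjugate to the Multinomial likelihood: each posterior αⱼ = prior αⱼ + observed count nⱼ.
Posterior concentration: (18.6, 13.6, 9.6), total = 41.8.
Var[θ_j] = α_j(Σα−α_j)/((Σα)²(Σα+1)) = 13.6·28.2/(41.8²·42.8) = 0.005129.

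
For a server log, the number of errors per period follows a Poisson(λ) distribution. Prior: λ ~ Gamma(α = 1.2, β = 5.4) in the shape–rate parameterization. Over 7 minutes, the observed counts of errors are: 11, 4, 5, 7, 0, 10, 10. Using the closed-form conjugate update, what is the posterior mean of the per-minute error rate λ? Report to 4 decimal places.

With a Gamma(shape α, rate β) prior, the Poisson likelihood is conjugate: the posterior is Gamma(α + ΣXᵢ, β + n).
Sum of counts S = 47 over n = 7 minutes.
Posterior: Gamma(α+S, β+n) = Gamma(1.2+47, 5.4+7) = Gamma(48.2, 12.4).
Posterior mean = α/β = 48.2/12.4 = 3.8871.

3.8871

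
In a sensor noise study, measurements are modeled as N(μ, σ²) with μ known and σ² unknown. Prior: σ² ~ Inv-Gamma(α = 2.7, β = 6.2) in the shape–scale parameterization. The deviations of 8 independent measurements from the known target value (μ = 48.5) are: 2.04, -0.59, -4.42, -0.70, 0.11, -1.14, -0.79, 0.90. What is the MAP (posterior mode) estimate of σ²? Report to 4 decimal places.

With known mean μ and an Inverse-Gamma(α, β) prior on σ², the Normal likelihood is conjugate: posterior is Inv-Gamma(α + n/2, β + Σ(xᵢ−μ)²/2).
Σ(xᵢ−μ)² = (2.04)² + (-0.59)² + (-4.42)² + (-0.70)² + (0.11)² + (-1.14)² + (-0.79)² + (0.90)² = 27.2819.
Posterior: Inv-Gamma(2.7 + 8/2, 6.2 + 27.2819/2) = Inv-Gamma(6.70, 19.84095).
Mode = β/(α+1) = 19.84095/7.70 = 2.5767.

2.5767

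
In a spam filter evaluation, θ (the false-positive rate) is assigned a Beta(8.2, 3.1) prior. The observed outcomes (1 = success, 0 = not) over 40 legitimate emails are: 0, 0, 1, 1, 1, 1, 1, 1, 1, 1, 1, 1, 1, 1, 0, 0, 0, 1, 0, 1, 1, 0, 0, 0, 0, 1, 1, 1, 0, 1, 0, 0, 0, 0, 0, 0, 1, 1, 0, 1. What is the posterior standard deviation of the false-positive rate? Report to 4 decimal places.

0.0680

The Beta prior is conjugate to a Binomial/Bernoulli likelihood; the update adds successes to α and failures to β.
Posterior: Beta(α+k, β+n−k) = Beta(8.2+22, 3.1+18) = Beta(30.2, 21.1).
Var = αβ/((α+β)²(α+β+1)) = 30.2·21.1/(51.3²·52.3) = 0.00462970; SD = √0.00462970 = 0.0680.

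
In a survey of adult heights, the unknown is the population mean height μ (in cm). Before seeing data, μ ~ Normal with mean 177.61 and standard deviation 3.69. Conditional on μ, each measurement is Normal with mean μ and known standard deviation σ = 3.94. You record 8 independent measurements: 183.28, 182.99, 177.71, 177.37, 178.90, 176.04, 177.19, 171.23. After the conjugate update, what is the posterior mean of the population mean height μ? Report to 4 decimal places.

For Normal data with known variance σ², a Normal(μ₀, σ₀²) prior on μ is conjugate. Posterior precision = 1/σ₀² + n/σ²; posterior mean is the precision-weighted average of μ₀ and x̄.
Σxᵢ = 183.28 + 182.99 + 177.71 + 177.37 + 178.90 + 176.04 + 177.19 + 171.23 = 1424.71, so n·x̄ = 1424.71.
σ₀² = 3.69² = 13.6161, σ² = 3.94² = 15.5236; σ² + n·σ₀² = 15.5236 + 8·13.6161 = 124.4524.
Posterior mean = (μ₀/σ₀² + n·x̄/σ²)/(1/σ₀² + n/σ²) = (σ²·μ₀ + σ₀²·n·x̄)/(σ² + n·σ₀²) = (15.5236·177.61 + 13.6161·1424.71)/124.4524 = 22156.140427/124.4524 = 178.0290.

178.0290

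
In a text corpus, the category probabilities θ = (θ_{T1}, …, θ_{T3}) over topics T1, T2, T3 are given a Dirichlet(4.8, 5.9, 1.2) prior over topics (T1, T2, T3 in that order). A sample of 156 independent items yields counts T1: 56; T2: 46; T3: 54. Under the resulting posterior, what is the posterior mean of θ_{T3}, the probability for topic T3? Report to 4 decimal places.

0.3288

The Dirichlet prior is conjugate to the Multinomial likelihood: each posterior αⱼ = prior αⱼ + observed count nⱼ.
Posterior concentration: (60.8, 51.9, 55.2), total = 167.9.
E[θ_{T3}|data] = α_{T3}/Σα = 55.2/167.9 = 0.3288.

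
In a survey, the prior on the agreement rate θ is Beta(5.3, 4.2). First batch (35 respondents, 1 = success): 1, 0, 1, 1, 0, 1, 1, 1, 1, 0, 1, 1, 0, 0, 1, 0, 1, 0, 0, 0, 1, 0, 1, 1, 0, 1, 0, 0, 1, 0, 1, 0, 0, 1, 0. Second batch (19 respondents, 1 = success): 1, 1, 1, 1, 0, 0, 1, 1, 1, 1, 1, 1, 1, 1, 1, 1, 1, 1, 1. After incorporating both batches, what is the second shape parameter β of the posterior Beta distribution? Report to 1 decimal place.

The Beta prior is conjugate to a Binomial/Bernoulli likelihood; the update adds successes to α and failures to β.
After batch 1: Beta(5.3+18, 4.2+17) = Beta(23.3, 21.2).
After batch 2: Beta(23.3+17, 21.2+2) = Beta(40.3, 23.2).
Posterior β = 23.2.

23.2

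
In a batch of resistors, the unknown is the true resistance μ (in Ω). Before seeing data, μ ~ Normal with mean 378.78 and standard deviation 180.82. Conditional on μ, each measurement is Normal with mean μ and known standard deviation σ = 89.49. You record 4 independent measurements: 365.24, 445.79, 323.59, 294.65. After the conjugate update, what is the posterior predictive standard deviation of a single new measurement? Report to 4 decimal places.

For Normal data with known variance σ², a Normal(μ₀, σ₀²) prior on μ is conjugate. Posterior precision = 1/σ₀² + n/σ²; posterior mean is the precision-weighted average of μ₀ and x̄.
σ₀² = 180.82² = 32695.8724, σ² = 89.49² = 8008.4601; σ² + n·σ₀² = 8008.4601 + 4·32695.8724 = 138791.9497.
Posterior precision = 1/σ₀² + n/σ² = 1/32695.8724 + 4/8008.4601 = (σ² + n·σ₀²)/(σ₀²σ²) = 138791.9497/(32695.8724·8008.4601); posterior variance σₙ² = σ₀²σ²/(σ² + n·σ₀²) = 32695.8724·8008.4601/138791.9497 = 1886.590614.
Predictive variance for one new observation = σₙ² + σ² = 32695.8724·8008.4601/138791.9497 + 8008.4601 = σ²·(σ₀² + 138791.9497)/138791.9497 = 8008.4601·171487.8221/138791.9497 = 9895.050714; SD = √(8008.4601·171487.8221/138791.9497) = 99.4739.

99.4739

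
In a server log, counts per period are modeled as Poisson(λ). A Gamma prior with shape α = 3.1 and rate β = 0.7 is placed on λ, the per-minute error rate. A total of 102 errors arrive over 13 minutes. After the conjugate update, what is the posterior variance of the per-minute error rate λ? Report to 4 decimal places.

0.5600

With a Gamma(shape α, rate β) prior, the Poisson likelihood is conjugate: the posterior is Gamma(α + ΣXᵢ, β + n).
Posterior: Gamma(α+S, β+n) = Gamma(3.1+102, 0.7+13) = Gamma(105.1, 13.7).
Var = α/β² = 105.1/13.7² = 0.5600.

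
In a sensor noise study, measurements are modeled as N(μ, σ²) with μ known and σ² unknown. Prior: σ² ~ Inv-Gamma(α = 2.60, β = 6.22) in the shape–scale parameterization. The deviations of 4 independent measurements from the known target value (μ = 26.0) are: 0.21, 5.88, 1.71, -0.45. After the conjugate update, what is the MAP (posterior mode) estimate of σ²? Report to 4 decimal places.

With known mean μ and an Inverse-Gamma(α, β) prior on σ², the Normal likelihood is conjugate: posterior is Inv-Gamma(α + n/2, β + Σ(xᵢ−μ)²/2).
Σ(xᵢ−μ)² = (0.21)² + (5.88)² + (1.71)² + (-0.45)² = 37.7451.
Posterior: Inv-Gamma(2.60 + 4/2, 6.22 + 37.7451/2) = Inv-Gamma(4.60, 25.09255).
Mode = β/(α+1) = 25.09255/5.60 = 4.4808.

4.4808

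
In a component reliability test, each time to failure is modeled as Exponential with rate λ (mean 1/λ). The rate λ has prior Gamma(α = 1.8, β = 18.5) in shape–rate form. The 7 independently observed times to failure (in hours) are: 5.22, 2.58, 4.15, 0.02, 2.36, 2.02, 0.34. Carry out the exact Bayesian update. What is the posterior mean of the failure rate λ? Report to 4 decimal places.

0.2501

With a Gamma(shape α, rate β) prior on the exponential rate λ, the posterior after n observations with total T = Σxᵢ is Gamma(α+n, β+T).
Sum of observations T = 16.69 hours; n = 7.
Posterior: Gamma(1.8+7, 18.5+16.69) = Gamma(8.8, 35.19).
Posterior mean of λ = α/β = 8.8/35.19 = 0.2501.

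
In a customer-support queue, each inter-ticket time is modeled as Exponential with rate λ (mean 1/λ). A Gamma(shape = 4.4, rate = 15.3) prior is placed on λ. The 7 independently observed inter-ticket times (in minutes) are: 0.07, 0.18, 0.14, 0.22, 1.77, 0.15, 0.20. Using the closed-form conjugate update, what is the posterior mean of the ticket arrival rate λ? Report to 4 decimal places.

0.6323

With a Gamma(shape α, rate β) prior on the exponential rate λ, the posterior after n observations with total T = Σxᵢ is Gamma(α+n, β+T).
Sum of observations T = 2.73 minutes; n = 7.
Posterior: Gamma(4.4+7, 15.3+2.73) = Gamma(11.4, 18.03).
Posterior mean of λ = α/β = 11.4/18.03 = 0.6323.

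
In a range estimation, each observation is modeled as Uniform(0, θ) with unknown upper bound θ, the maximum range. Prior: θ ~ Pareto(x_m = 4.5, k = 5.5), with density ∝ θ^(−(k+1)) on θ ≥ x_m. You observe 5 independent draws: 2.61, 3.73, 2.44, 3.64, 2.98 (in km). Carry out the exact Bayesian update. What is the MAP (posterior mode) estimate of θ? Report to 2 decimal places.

4.50

A Pareto(scale x_m, shape k) prior on the upper bound θ of Uniform(0, θ) is conjugate: posterior is Pareto(max(x_m, max xᵢ), k + n).
Sample maximum = 3.73; prior scale x_m = 4.5 → posterior scale = max = 4.50.
Posterior shape = 5.5 + 5 = 10.5.
The Pareto density is decreasing on [x_m, ∞), so the mode is x_m = 4.50.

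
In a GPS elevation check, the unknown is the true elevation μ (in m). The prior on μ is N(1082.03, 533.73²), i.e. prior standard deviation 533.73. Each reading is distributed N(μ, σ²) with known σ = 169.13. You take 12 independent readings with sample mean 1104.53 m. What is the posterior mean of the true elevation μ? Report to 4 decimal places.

For Normal data with known variance σ², a Normal(μ₀, σ₀²) prior on μ is conjugate. Posterior precision = 1/σ₀² + n/σ²; posterior mean is the precision-weighted average of μ₀ and x̄.
n·x̄ = 12·1104.53 = 13254.36.
σ₀² = 533.73² = 284867.7129, σ² = 169.13² = 28604.9569; σ² + n·σ₀² = 28604.9569 + 12·284867.7129 = 3447017.5117.
Posterior mean = (μ₀/σ₀² + n·x̄/σ²)/(1/σ₀² + n/σ²) = (σ²·μ₀ + σ₀²·n·x̄)/(σ² + n·σ₀²) = (28604.9569·1082.03 + 284867.7129·13254.36)/3447017.5117 = 3806690640.667751/3447017.5117 = 1104.3433.

1104.3433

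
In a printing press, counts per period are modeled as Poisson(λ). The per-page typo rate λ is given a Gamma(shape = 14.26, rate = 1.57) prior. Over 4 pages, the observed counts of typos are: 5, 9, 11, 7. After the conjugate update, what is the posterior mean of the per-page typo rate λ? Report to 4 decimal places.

With a Gamma(shape α, rate β) prior, the Poisson likelihood is conjugate: the posterior is Gamma(α + ΣXᵢ, β + n).
Sum of counts S = 32 over n = 4 pages.
Posterior: Gamma(α+S, β+n) = Gamma(14.26+32, 1.57+4) = Gamma(46.26, 5.57).
Posterior mean = α/β = 46.26/5.57 = 8.3052.

8.3052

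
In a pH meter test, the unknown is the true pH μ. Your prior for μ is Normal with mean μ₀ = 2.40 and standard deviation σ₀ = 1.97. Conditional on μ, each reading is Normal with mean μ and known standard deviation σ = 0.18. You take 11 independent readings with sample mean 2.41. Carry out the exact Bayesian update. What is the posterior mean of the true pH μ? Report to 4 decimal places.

For Normal data with known variance σ², a Normal(μ₀, σ₀²) prior on μ is conjugate. Posterior precision = 1/σ₀² + n/σ²; posterior mean is the precision-weighted average of μ₀ and x̄.
n·x̄ = 11·2.41 = 26.51.
σ₀² = 1.97² = 3.8809, σ² = 0.18² = 0.0324; σ² + n·σ₀² = 0.0324 + 11·3.8809 = 42.7223.
Posterior mean = (μ₀/σ₀² + n·x̄/σ²)/(1/σ₀² + n/σ²) = (σ²·μ₀ + σ₀²·n·x̄)/(σ² + n·σ₀²) = (0.0324·2.40 + 3.8809·26.51)/42.7223 = 102.960419/42.7223 = 2.4100.

2.4100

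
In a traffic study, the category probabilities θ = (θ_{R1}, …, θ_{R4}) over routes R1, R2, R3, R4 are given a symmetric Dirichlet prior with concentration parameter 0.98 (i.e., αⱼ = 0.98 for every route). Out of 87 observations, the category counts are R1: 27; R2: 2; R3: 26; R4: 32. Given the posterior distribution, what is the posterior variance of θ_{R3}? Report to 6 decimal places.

The Dirichlet prior is conjugate to the Multinomial likelihood: each posterior αⱼ = prior αⱼ + observed count nⱼ.
Posterior concentration: (27.98, 2.98, 26.98, 32.98), total = 90.92.
Var[θ_j] = α_j(Σα−α_j)/((Σα)²(Σα+1)) = 26.98·63.94/(90.92²·91.92) = 0.002270.

0.002270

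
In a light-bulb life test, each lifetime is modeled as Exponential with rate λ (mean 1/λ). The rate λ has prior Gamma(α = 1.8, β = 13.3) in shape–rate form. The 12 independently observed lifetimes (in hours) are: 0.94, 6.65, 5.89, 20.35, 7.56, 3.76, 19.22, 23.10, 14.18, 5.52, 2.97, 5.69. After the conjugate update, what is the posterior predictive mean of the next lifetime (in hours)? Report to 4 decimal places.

With a Gamma(shape α, rate β) prior on the exponential rate λ, the posterior after n observations with total T = Σxᵢ is Gamma(α+n, β+T).
Sum of observations T = 115.83 hours; n = 12.
Posterior: Gamma(1.8+12, 13.3+115.83) = Gamma(13.8, 129.13).
The predictive distribution for the next observation is Lomax; its mean is β/(α−1) = 129.13/12.8 = 10.0883.

10.0883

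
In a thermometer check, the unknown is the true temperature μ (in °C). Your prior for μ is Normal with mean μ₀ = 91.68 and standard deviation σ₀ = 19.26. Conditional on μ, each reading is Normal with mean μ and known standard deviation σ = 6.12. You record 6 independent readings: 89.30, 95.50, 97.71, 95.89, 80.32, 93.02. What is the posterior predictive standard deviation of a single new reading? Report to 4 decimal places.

For Normal data with known variance σ², a Normal(μ₀, σ₀²) prior on μ is conjugate. Posterior precision = 1/σ₀² + n/σ²; posterior mean is the precision-weighted average of μ₀ and x̄.
σ₀² = 19.26² = 370.9476, σ² = 6.12² = 37.4544; σ² + n·σ₀² = 37.4544 + 6·370.9476 = 2263.14.
Posterior precision = 1/σ₀² + n/σ² = 1/370.9476 + 6/37.4544 = (σ² + n·σ₀²)/(σ₀²σ²) = 2263.14/(370.9476·37.4544); posterior variance σₙ² = σ₀²σ²/(σ² + n·σ₀²) = 370.9476·37.4544/2263.14 = 6.139090.
Predictive variance for one new observation = σₙ² + σ² = 370.9476·37.4544/2263.14 + 37.4544 = σ²·(σ₀² + 2263.14)/2263.14 = 37.4544·2634.0876/2263.14 = 43.593490; SD = √(37.4544·2634.0876/2263.14) = 6.6025.

6.6025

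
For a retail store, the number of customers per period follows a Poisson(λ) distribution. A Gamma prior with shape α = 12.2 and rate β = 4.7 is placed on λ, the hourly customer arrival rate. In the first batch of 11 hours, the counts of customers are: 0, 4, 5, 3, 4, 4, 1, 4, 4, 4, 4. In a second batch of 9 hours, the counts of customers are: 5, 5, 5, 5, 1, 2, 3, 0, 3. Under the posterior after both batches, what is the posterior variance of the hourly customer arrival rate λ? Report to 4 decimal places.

0.1282

With a Gamma(shape α, rate β) prior, the Poisson likelihood is conjugate: the posterior is Gamma(α + ΣXᵢ, β + n).
Batch 1: sum of counts S = 37 over n = 11 hours.
After batch 1: Gamma(α+S, β+n) = Gamma(12.2+37, 4.7+11) = Gamma(49.2, 15.7).
Batch 2: sum of counts S = 29 over n = 9 hours.
After batch 2: Gamma(α+S, β+n) = Gamma(49.2+29, 15.7+9) = Gamma(78.2, 24.7).
Var = α/β² = 78.2/24.7² = 0.1282.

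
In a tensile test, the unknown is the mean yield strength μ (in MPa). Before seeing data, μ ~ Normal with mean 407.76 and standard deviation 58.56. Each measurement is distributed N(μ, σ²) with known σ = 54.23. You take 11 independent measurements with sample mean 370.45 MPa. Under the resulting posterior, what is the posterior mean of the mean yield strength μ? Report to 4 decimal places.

For Normal data with known variance σ², a Normal(μ₀, σ₀²) prior on μ is conjugate. Posterior precision = 1/σ₀² + n/σ²; posterior mean is the precision-weighted average of μ₀ and x̄.
n·x̄ = 11·370.45 = 4074.95.
σ₀² = 58.56² = 3429.2736, σ² = 54.23² = 2940.8929; σ² + n·σ₀² = 2940.8929 + 11·3429.2736 = 40662.9025.
Posterior mean = (μ₀/σ₀² + n·x̄/σ²)/(1/σ₀² + n/σ²) = (σ²·μ₀ + σ₀²·n·x̄)/(σ² + n·σ₀²) = (2940.8929·407.76 + 3429.2736·4074.95)/40662.9025 = 15173296.945224/40662.9025 = 373.1484.

373.1484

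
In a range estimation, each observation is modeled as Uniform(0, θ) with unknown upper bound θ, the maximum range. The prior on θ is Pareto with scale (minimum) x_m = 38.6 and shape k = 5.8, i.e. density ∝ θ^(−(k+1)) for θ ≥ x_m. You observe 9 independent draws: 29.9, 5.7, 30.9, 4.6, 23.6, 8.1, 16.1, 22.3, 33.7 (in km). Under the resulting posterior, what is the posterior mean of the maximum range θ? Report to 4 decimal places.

41.3971

A Pareto(scale x_m, shape k) prior on the upper bound θ of Uniform(0, θ) is conjugate: posterior is Pareto(max(x_m, max xᵢ), k + n).
Sample maximum = 33.7; prior scale x_m = 38.6 → posterior scale = max = 38.6.
Posterior shape = 5.8 + 9 = 14.8.
E[θ|data] = k·x_m/(k−1) = 14.8·38.6/13.8 = 41.3971.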